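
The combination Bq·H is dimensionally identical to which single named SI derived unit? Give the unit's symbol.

Ω

Bq = s⁻¹.
H = kg·m²·s⁻²·A⁻².
Combining: Bq·H = s⁻¹ · (kg·m²·s⁻²·A⁻²) = kg·m²·s⁻³·A⁻².
kg·m²·s⁻³·A⁻² is the base-SI form of the ohm.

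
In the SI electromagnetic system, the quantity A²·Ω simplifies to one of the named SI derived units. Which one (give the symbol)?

Ω = V/A (resistance = voltage per current),
    = kg·m²·s⁻³·A⁻².
Combining: A²·Ω = A² · (kg·m²·s⁻³·A⁻²) = kg·m²·s⁻³.
kg·m²·s⁻³ is the base-SI form of the watt.

W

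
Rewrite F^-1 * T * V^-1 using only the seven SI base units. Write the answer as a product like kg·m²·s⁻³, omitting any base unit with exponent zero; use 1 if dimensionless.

kg·s⁻³·A⁻²

F = kg⁻¹·m⁻²·s⁴·A².
So F⁻¹ = kg·m²·s⁻⁴·A⁻².
T = kg·s⁻²·A⁻¹.
V = kg·m²·s⁻³·A⁻¹.
So V⁻¹ = kg⁻¹·m⁻²·s³·A.
Combining: F⁻¹·T·V⁻¹ = (kg·m²·s⁻⁴·A⁻²) · (kg·s⁻²·A⁻¹) · (kg⁻¹·m⁻²·s³·A) = kg·s⁻³·A⁻².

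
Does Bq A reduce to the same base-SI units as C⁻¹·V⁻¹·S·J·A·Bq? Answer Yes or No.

No

Left side:
  Bq = 1/s = s⁻¹ (activity is decays per second).
  Combining: Bq·A = s⁻¹ · A = s⁻¹·A.
Right side:
  C = A·s = s·A (charge = current × time).
  So C⁻¹ = s⁻¹·A⁻¹.
  V = W/A (potential = power per current),
      = kg·m²·s⁻³·A⁻¹.
  So V⁻¹ = kg⁻¹·m⁻²·s³·A.
  S = 1/Ω (conductance is reciprocal resistance),
      = kg⁻¹·m⁻²·s³·A².
  J = N·m (work = force × distance),
      = kg·m²·s⁻².
  Bq = 1/s = s⁻¹ (activity is decays per second).
  Combining: C⁻¹·V⁻¹·S·J·A·Bq = (s⁻¹·A⁻¹) · (kg⁻¹·m⁻²·s³·A) · (kg⁻¹·m⁻²·s³·A²) · (kg·m²·s⁻²) · A · s⁻¹ = kg⁻¹·m⁻²·s²·A³.
Left is s⁻¹·A; right is kg⁻¹·m⁻²·s²·A³ — different.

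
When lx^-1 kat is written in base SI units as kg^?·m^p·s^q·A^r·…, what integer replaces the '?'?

lx = m⁻²·cd.
So lx⁻¹ = m²·cd⁻¹.
kat = s⁻¹·mol.
Combining: lx⁻¹·kat = (m²·cd⁻¹) · (s⁻¹·mol) = m²·s⁻¹·mol·cd⁻¹.
The exponent of kg is 0.

0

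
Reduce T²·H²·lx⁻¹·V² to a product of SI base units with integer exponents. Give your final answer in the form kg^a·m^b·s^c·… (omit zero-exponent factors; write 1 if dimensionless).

T = Wb/m² (flux density = flux per area),
    = kg·s⁻²·A⁻¹.
So T² = kg²·s⁻⁴·A⁻².
H = Wb/A (inductance = flux per current),
    = kg·m²·s⁻²·A⁻².
So H² = kg²·m⁴·s⁻⁴·A⁻⁴.
lx = lm/m² (illuminance = luminous flux per area),
    = m⁻²·cd.
So lx⁻¹ = m²·cd⁻¹.
V = W/A (potential = power per current),
    = kg·m²·s⁻³·A⁻¹.
So V² = kg²·m⁴·s⁻⁶·A⁻².
Combining: T²·H²·lx⁻¹·V² = (kg²·s⁻⁴·A⁻²) · (kg²·m⁴·s⁻⁴·A⁻⁴) · (m²·cd⁻¹) · (kg²·m⁴·s⁻⁶·A⁻²) = kg⁶·m¹⁰·s⁻¹⁴·A⁻⁸·cd⁻¹.

kg⁶·m¹⁰·s⁻¹⁴·A⁻⁸·cd⁻¹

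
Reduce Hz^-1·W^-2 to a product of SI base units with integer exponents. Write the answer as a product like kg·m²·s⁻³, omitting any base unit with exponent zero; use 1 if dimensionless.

kg⁻²·m⁻⁴·s⁷

Hz = 1/s = s⁻¹ (frequency is cycles per second).
So Hz⁻¹ = s.
W = J/s (power = energy per time),
    = kg·m²·s⁻³.
So W⁻² = kg⁻²·m⁻⁴·s⁶.
Combining: Hz⁻¹·W⁻² = s · (kg⁻²·m⁻⁴·s⁶) = kg⁻²·m⁻⁴·s⁷.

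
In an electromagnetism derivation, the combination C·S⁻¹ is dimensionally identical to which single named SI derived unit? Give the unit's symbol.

C = s·A.
S = kg⁻¹·m⁻²·s³·A².
So S⁻¹ = kg·m²·s⁻³·A⁻².
Combining: C·S⁻¹ = (s·A) · (kg·m²·s⁻³·A⁻²) = kg·m²·s⁻²·A⁻¹.
kg·m²·s⁻²·A⁻¹ is the base-SI form of the weber.

Wb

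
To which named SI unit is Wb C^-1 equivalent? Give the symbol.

Ω

Wb = kg·m²·s⁻²·A⁻¹.
C = s·A.
So C⁻¹ = s⁻¹·A⁻¹.
Combining: Wb·C⁻¹ = (kg·m²·s⁻²·A⁻¹) · (s⁻¹·A⁻¹) = kg·m²·s⁻³·A⁻².
kg·m²·s⁻³·A⁻² is the base-SI form of the ohm.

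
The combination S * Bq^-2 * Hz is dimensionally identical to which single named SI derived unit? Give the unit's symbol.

F

S = 1/Ω (conductance is reciprocal resistance),
    = kg⁻¹·m⁻²·s³·A².
Bq = 1/s = s⁻¹ (activity is decays per second).
So Bq⁻² = s².
Hz = 1/s = s⁻¹ (frequency is cycles per second).
Combining: S·Bq⁻²·Hz = (kg⁻¹·m⁻²·s³·A²) · s² · s⁻¹ = kg⁻¹·m⁻²·s⁴·A².
kg⁻¹·m⁻²·s⁴·A² is the base-SI form of the farad.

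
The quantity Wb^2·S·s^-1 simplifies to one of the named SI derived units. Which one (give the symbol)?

Wb = kg·m²·s⁻²·A⁻¹.
So Wb² = kg²·m⁴·s⁻⁴·A⁻².
S = kg⁻¹·m⁻²·s³·A².
Combining: Wb²·S·s⁻¹ = (kg²·m⁴·s⁻⁴·A⁻²) · (kg⁻¹·m⁻²·s³·A²) · s⁻¹ = kg·m²·s⁻².
kg·m²·s⁻² is the base-SI form of the joule.

J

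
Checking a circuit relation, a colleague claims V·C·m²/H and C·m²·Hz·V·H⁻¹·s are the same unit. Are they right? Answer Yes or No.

Yes

Left side:
  H = kg·m²·s⁻²·A⁻².
  So H⁻¹ = kg⁻¹·m⁻²·s²·A².
  V = kg·m²·s⁻³·A⁻¹.
  C = s·A.
  Combining: H⁻¹·V·C·m² = (kg⁻¹·m⁻²·s²·A²) · (kg·m²·s⁻³·A⁻¹) · (s·A) · m² = m²·A².
Right side:
  C = A·s = s·A (charge = current × time).
  Hz = 1/s = s⁻¹ (frequency is cycles per second).
  V = W/A (potential = power per current),
      = kg·m²·s⁻³·A⁻¹.
  H = Wb/A (inductance = flux per current),
      = kg·m²·s⁻²·A⁻².
  So H⁻¹ = kg⁻¹·m⁻²·s²·A².
  Combining: C·m²·Hz·V·H⁻¹·s = (s·A) · m² · s⁻¹ · (kg·m²·s⁻³·A⁻¹) · (kg⁻¹·m⁻²·s²·A²) · s = m²·A².
Both reduce to m²·A².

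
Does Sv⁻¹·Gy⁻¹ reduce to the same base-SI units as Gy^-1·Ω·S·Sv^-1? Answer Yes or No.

Yes

Left side:
  Sv = J/kg (equivalent dose = energy per mass),
      = m²·s⁻².
  So Sv⁻¹ = m⁻²·s².
  Gy = J/kg (absorbed dose = energy per mass),
      = m²·s⁻².
  So Gy⁻¹ = m⁻²·s².
  Combining: Sv⁻¹·Gy⁻¹ = (m⁻²·s²) · (m⁻²·s²) = m⁻⁴·s⁴.
Right side:
  Gy = J/kg (absorbed dose = energy per mass),
      = m²·s⁻².
  So Gy⁻¹ = m⁻²·s².
  Ω = V/A (resistance = voltage per current),
      = kg·m²·s⁻³·A⁻².
  S = 1/Ω (conductance is reciprocal resistance),
      = kg⁻¹·m⁻²·s³·A².
  Sv = J/kg (equivalent dose = energy per mass),
      = m²·s⁻².
  So Sv⁻¹ = m⁻²·s².
  Combining: Gy⁻¹·Ω·S·Sv⁻¹ = (m⁻²·s²) · (kg·m²·s⁻³·A⁻²) · (kg⁻¹·m⁻²·s³·A²) · (m⁻²·s²) = m⁻⁴·s⁴.
Both reduce to m⁻⁴·s⁴.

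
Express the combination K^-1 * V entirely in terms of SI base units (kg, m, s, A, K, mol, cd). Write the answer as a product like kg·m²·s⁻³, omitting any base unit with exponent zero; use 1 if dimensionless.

kg·m²·s⁻³·A⁻¹·K⁻¹

V = kg·m²·s⁻³·A⁻¹.
Combining: K⁻¹·V = K⁻¹ · (kg·m²·s⁻³·A⁻¹) = kg·m²·s⁻³·A⁻¹·K⁻¹.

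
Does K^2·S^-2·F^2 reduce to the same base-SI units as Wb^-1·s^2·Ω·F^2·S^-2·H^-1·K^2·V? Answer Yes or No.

Yes

Left side:
  S = 1/Ω (conductance is reciprocal resistance),
      = kg⁻¹·m⁻²·s³·A².
  So S⁻² = kg²·m⁴·s⁻⁶·A⁻⁴.
  F = C/V (capacitance = charge per voltage),
      = A·s/(kg·m²·s⁻³·A⁻¹) (substituting C and V),
      = kg⁻¹·m⁻²·s⁴·A².
  So F² = kg⁻²·m⁻⁴·s⁸·A⁴.
  Combining: K²·S⁻²·F² = K² · (kg²·m⁴·s⁻⁶·A⁻⁴) · (kg⁻²·m⁻⁴·s⁸·A⁴) = s²·K².
Right side:
  Wb = V·s (flux: a volt is a weber per second),
      = kg·m²·s⁻²·A⁻¹.
  So Wb⁻¹ = kg⁻¹·m⁻²·s²·A.
  Ω = V/A (resistance = voltage per current),
      = kg·m²·s⁻³·A⁻².
  F = C/V (capacitance = charge per voltage),
      = A·s/(kg·m²·s⁻³·A⁻¹) (substituting C and V),
      = kg⁻¹·m⁻²·s⁴·A².
  So F² = kg⁻²·m⁻⁴·s⁸·A⁴.
  S = 1/Ω (conductance is reciprocal resistance),
      = kg⁻¹·m⁻²·s³·A².
  So S⁻² = kg²·m⁴·s⁻⁶·A⁻⁴.
  H = Wb/A (inductance = flux per current),
      = kg·m²·s⁻²·A⁻².
  So H⁻¹ = kg⁻¹·m⁻²·s²·A².
  V = W/A (potential = power per current),
      = kg·m²·s⁻³·A⁻¹.
  Combining: Wb⁻¹·s²·Ω·F²·S⁻²·H⁻¹·K²·V = (kg⁻¹·m⁻²·s²·A) · s² · (kg·m²·s⁻³·A⁻²) · (kg⁻²·m⁻⁴·s⁸·A⁴) · (kg²·m⁴·s⁻⁶·A⁻⁴) · (kg⁻¹·m⁻²·s²·A²) · K² · (kg·m²·s⁻³·A⁻¹) = s²·K².
Both reduce to s²·K².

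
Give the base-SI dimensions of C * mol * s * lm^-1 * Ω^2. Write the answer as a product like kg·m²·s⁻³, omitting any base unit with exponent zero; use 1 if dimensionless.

C = s·A.
lm = cd.
So lm⁻¹ = cd⁻¹.
Ω = kg·m²·s⁻³·A⁻².
So Ω² = kg²·m⁴·s⁻⁶·A⁻⁴.
Combining: C·mol·s·lm⁻¹·Ω² = (s·A) · mol · s · cd⁻¹ · (kg²·m⁴·s⁻⁶·A⁻⁴) = kg²·m⁴·s⁻⁴·A⁻³·mol·cd⁻¹.

kg²·m⁴·s⁻⁴·A⁻³·mol·cd⁻¹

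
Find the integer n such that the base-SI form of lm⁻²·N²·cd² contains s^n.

lm = cd·sr = cd (luminous flux; sr is dimensionless).
So lm⁻² = cd⁻².
N = kg·m/s² = kg·m·s⁻² (force = mass × acceleration).
So N² = kg²·m²·s⁻⁴.
Combining: lm⁻²·N²·cd² = cd⁻² · (kg²·m²·s⁻⁴) · cd² = kg²·m²·s⁻⁴.
The exponent of s is -4.

-4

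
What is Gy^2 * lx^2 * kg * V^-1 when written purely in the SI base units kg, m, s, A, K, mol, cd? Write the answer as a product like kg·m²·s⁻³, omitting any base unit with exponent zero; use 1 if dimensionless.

Gy = m²·s⁻².
So Gy² = m⁴·s⁻⁴.
lx = m⁻²·cd.
So lx² = m⁻⁴·cd².
V = kg·m²·s⁻³·A⁻¹.
So V⁻¹ = kg⁻¹·m⁻²·s³·A.
Combining: Gy²·lx²·kg·V⁻¹ = (m⁴·s⁻⁴) · (m⁻⁴·cd²) · kg · (kg⁻¹·m⁻²·s³·A) = m⁻²·s⁻¹·A·cd².

m⁻²·s⁻¹·A·cd²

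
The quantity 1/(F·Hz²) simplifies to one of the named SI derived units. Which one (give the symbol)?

H

F = C/V (capacitance = charge per voltage),
    = A·s/(kg·m²·s⁻³·A⁻¹) (substituting C and V),
    = kg⁻¹·m⁻²·s⁴·A².
So F⁻¹ = kg·m²·s⁻⁴·A⁻².
Hz = 1/s = s⁻¹ (frequency is cycles per second).
So Hz⁻² = s².
Combining: F⁻¹·Hz⁻² = (kg·m²·s⁻⁴·A⁻²) · s² = kg·m²·s⁻²·A⁻².
kg·m²·s⁻²·A⁻² is the base-SI form of the henry.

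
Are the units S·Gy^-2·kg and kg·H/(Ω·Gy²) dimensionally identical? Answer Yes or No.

Left side:
  S = 1/Ω (conductance is reciprocal resistance),
      = kg⁻¹·m⁻²·s³·A².
  Gy = J/kg (absorbed dose = energy per mass),
      = m²·s⁻².
  So Gy⁻² = m⁻⁴·s⁴.
  Combining: S·Gy⁻²·kg = (kg⁻¹·m⁻²·s³·A²) · (m⁻⁴·s⁴) · kg = m⁻⁶·s⁷·A².
Right side:
  Ω = V/A (resistance = voltage per current),
      = kg·m²·s⁻³·A⁻².
  So Ω⁻¹ = kg⁻¹·m⁻²·s³·A².
  Gy = J/kg (absorbed dose = energy per mass),
      = m²·s⁻².
  So Gy⁻² = m⁻⁴·s⁴.
  H = Wb/A (inductance = flux per current),
      = kg·m²·s⁻²·A⁻².
  Combining: Ω⁻¹·kg·Gy⁻²·H = (kg⁻¹·m⁻²·s³·A²) · kg · (m⁻⁴·s⁴) · (kg·m²·s⁻²·A⁻²) = kg·m⁻⁴·s⁵.
Left is m⁻⁶·s⁷·A²; right is kg·m⁻⁴·s⁵ — different.

No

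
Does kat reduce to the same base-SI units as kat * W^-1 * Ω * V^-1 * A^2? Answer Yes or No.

Left side:
  kat = mol/s = s⁻¹·mol (catalytic activity).
Right side:
  kat = s⁻¹·mol.
  W = kg·m²·s⁻³.
  So W⁻¹ = kg⁻¹·m⁻²·s³.
  Ω = kg·m²·s⁻³·A⁻².
  V = kg·m²·s⁻³·A⁻¹.
  So V⁻¹ = kg⁻¹·m⁻²·s³·A.
  Combining: kat·W⁻¹·Ω·V⁻¹·A² = (s⁻¹·mol) · (kg⁻¹·m⁻²·s³) · (kg·m²·s⁻³·A⁻²) · (kg⁻¹·m⁻²·s³·A) · A² = kg⁻¹·m⁻²·s²·A·mol.
Left is s⁻¹·mol; right is kg⁻¹·m⁻²·s²·A·mol — different.

No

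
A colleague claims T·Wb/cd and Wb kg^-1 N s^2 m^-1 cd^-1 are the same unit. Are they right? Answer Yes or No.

Left side:
  T = kg·s⁻²·A⁻¹.
  Wb = kg·m²·s⁻²·A⁻¹.
  Combining: cd⁻¹·T·Wb = cd⁻¹ · (kg·s⁻²·A⁻¹) · (kg·m²·s⁻²·A⁻¹) = kg²·m²·s⁻⁴·A⁻²·cd⁻¹.
Right side:
  Wb = kg·m²·s⁻²·A⁻¹.
  N = kg·m·s⁻².
  Combining: Wb·kg⁻¹·N·s²·m⁻¹·cd⁻¹ = (kg·m²·s⁻²·A⁻¹) · kg⁻¹ · (kg·m·s⁻²) · s² · m⁻¹ · cd⁻¹ = kg·m²·s⁻²·A⁻¹·cd⁻¹.
Left is kg²·m²·s⁻⁴·A⁻²·cd⁻¹; right is kg·m²·s⁻²·A⁻¹·cd⁻¹ — different.

No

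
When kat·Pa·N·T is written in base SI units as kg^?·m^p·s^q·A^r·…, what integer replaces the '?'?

3

kat = mol/s = s⁻¹·mol (catalytic activity).
Pa = N/m² (pressure = force per area),
    = kg·m⁻¹·s⁻².
N = kg·m/s² = kg·m·s⁻² (force = mass × acceleration).
T = Wb/m² (flux density = flux per area),
    = kg·s⁻²·A⁻¹.
Combining: kat·Pa·N·T = (s⁻¹·mol) · (kg·m⁻¹·s⁻²) · (kg·m·s⁻²) · (kg·s⁻²·A⁻¹) = kg³·s⁻⁷·A⁻¹·mol.
The exponent of kg is 3.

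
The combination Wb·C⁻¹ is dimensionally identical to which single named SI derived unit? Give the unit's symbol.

Wb = kg·m²·s⁻²·A⁻¹.
C = s·A.
So C⁻¹ = s⁻¹·A⁻¹.
Combining: Wb·C⁻¹ = (kg·m²·s⁻²·A⁻¹) · (s⁻¹·A⁻¹) = kg·m²·s⁻³·A⁻².
kg·m²·s⁻³·A⁻² is the base-SI form of the ohm.

Ω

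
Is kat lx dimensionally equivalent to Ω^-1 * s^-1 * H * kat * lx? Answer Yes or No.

Left side:
  kat = s⁻¹·mol.
  lx = m⁻²·cd.
  Combining: kat·lx = (s⁻¹·mol) · (m⁻²·cd) = m⁻²·s⁻¹·mol·cd.
Right side:
  Ω = V/A (resistance = voltage per current),
      = kg·m²·s⁻³·A⁻².
  So Ω⁻¹ = kg⁻¹·m⁻²·s³·A².
  H = Wb/A (inductance = flux per current),
      = kg·m²·s⁻²·A⁻².
  kat = mol/s = s⁻¹·mol (catalytic activity).
  lx = lm/m² (illuminance = luminous flux per area),
      = m⁻²·cd.
  Combining: Ω⁻¹·s⁻¹·H·kat·lx = (kg⁻¹·m⁻²·s³·A²) · s⁻¹ · (kg·m²·s⁻²·A⁻²) · (s⁻¹·mol) · (m⁻²·cd) = m⁻²·s⁻¹·mol·cd.
Both reduce to m⁻²·s⁻¹·mol·cd.

Yes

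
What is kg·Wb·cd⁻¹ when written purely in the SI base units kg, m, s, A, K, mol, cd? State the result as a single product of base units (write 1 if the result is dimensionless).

kg²·m²·s⁻²·A⁻¹·cd⁻¹

Wb = V·s (flux: a volt is a weber per second),
    = kg·m²·s⁻²·A⁻¹.
Combining: kg·Wb·cd⁻¹ = kg · (kg·m²·s⁻²·A⁻¹) · cd⁻¹ = kg²·m²·s⁻²·A⁻¹·cd⁻¹.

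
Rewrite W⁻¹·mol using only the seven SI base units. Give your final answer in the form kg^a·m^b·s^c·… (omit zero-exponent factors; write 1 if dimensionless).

kg⁻¹·m⁻²·s³·mol

W = J/s (power = energy per time),
    = kg·m²·s⁻³.
So W⁻¹ = kg⁻¹·m⁻²·s³.
Combining: W⁻¹·mol = (kg⁻¹·m⁻²·s³) · mol = kg⁻¹·m⁻²·s³·mol.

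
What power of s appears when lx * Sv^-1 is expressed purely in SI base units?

lx = lm/m² (illuminance = luminous flux per area),
    = m⁻²·cd.
Sv = J/kg (equivalent dose = energy per mass),
    = m²·s⁻².
So Sv⁻¹ = m⁻²·s².
Combining: lx·Sv⁻¹ = (m⁻²·cd) · (m⁻²·s²) = m⁻⁴·s²·cd.
The exponent of s is 2.

2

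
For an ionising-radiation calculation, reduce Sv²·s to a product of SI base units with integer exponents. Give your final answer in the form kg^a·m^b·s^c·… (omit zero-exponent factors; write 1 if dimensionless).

Sv = J/kg (equivalent dose = energy per mass),
    = m²·s⁻².
So Sv² = m⁴·s⁻⁴.
Combining: Sv²·s = (m⁴·s⁻⁴) · s = m⁴·s⁻³.

m⁴·s⁻³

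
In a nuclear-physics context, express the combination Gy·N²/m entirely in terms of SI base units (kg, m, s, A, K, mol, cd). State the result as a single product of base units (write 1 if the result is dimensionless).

kg²·m³·s⁻⁶

Gy = J/kg (absorbed dose = energy per mass),
    = m²·s⁻².
N = kg·m/s² = kg·m·s⁻² (force = mass × acceleration).
So N² = kg²·m²·s⁻⁴.
Combining: Gy·N²·m⁻¹ = (m²·s⁻²) · (kg²·m²·s⁻⁴) · m⁻¹ = kg²·m³·s⁻⁶.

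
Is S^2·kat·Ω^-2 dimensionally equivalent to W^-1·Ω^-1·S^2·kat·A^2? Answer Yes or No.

Yes

Left side:
  S = 1/Ω (conductance is reciprocal resistance),
      = kg⁻¹·m⁻²·s³·A².
  So S² = kg⁻²·m⁻⁴·s⁶·A⁴.
  kat = mol/s = s⁻¹·mol (catalytic activity).
  Ω = V/A (resistance = voltage per current),
      = kg·m²·s⁻³·A⁻².
  So Ω⁻² = kg⁻²·m⁻⁴·s⁶·A⁴.
  Combining: S²·kat·Ω⁻² = (kg⁻²·m⁻⁴·s⁶·A⁴) · (s⁻¹·mol) · (kg⁻²·m⁻⁴·s⁶·A⁴) = kg⁻⁴·m⁻⁸·s¹¹·A⁸·mol.
Right side:
  W = kg·m²·s⁻³.
  So W⁻¹ = kg⁻¹·m⁻²·s³.
  Ω = kg·m²·s⁻³·A⁻².
  So Ω⁻¹ = kg⁻¹·m⁻²·s³·A².
  S = kg⁻¹·m⁻²·s³·A².
  So S² = kg⁻²·m⁻⁴·s⁶·A⁴.
  kat = s⁻¹·mol.
  Combining: W⁻¹·Ω⁻¹·S²·kat·A² = (kg⁻¹·m⁻²·s³) · (kg⁻¹·m⁻²·s³·A²) · (kg⁻²·m⁻⁴·s⁶·A⁴) · (s⁻¹·mol) · A² = kg⁻⁴·m⁻⁸·s¹¹·A⁸·mol.
Both reduce to kg⁻⁴·m⁻⁸·s¹¹·A⁸·mol.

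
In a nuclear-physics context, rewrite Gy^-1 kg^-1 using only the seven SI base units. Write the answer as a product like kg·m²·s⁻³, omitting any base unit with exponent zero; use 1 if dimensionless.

kg⁻¹·m⁻²·s²

Gy = J/kg (absorbed dose = energy per mass),
    = m²·s⁻².
So Gy⁻¹ = m⁻²·s².
Combining: Gy⁻¹·kg⁻¹ = (m⁻²·s²) · kg⁻¹ = kg⁻¹·m⁻²·s².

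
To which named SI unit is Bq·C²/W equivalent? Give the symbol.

F

Bq = 1/s = s⁻¹ (activity is decays per second).
W = J/s (power = energy per time),
    = kg·m²·s⁻³.
So W⁻¹ = kg⁻¹·m⁻²·s³.
C = A·s = s·A (charge = current × time).
So C² = s²·A².
Combining: Bq·W⁻¹·C² = s⁻¹ · (kg⁻¹·m⁻²·s³) · (s²·A²) = kg⁻¹·m⁻²·s⁴·A².
kg⁻¹·m⁻²·s⁴·A² is the base-SI form of the farad.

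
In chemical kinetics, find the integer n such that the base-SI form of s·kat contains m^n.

kat = mol/s = s⁻¹·mol (catalytic activity).
Combining: s·kat = s · (s⁻¹·mol) = mol.
The exponent of m is 0.

0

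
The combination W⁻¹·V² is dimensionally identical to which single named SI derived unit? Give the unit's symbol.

Ω

W = kg·m²·s⁻³.
So W⁻¹ = kg⁻¹·m⁻²·s³.
V = kg·m²·s⁻³·A⁻¹.
So V² = kg²·m⁴·s⁻⁶·A⁻².
Combining: W⁻¹·V² = (kg⁻¹·m⁻²·s³) · (kg²·m⁴·s⁻⁶·A⁻²) = kg·m²·s⁻³·A⁻².
kg·m²·s⁻³·A⁻² is the base-SI form of the ohm.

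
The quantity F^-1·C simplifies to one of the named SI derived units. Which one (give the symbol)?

F = C/V (capacitance = charge per voltage),
    = A·s/(kg·m²·s⁻³·A⁻¹) (substituting C and V),
    = kg⁻¹·m⁻²·s⁴·A².
So F⁻¹ = kg·m²·s⁻⁴·A⁻².
C = A·s = s·A (charge = current × time).
Combining: F⁻¹·C = (kg·m²·s⁻⁴·A⁻²) · (s·A) = kg·m²·s⁻³·A⁻¹.
kg·m²·s⁻³·A⁻¹ is the base-SI form of the volt.

V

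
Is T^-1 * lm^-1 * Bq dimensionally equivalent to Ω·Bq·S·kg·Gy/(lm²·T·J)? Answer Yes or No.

Left side:
  T = kg·s⁻²·A⁻¹.
  So T⁻¹ = kg⁻¹·s²·A.
  lm = cd.
  So lm⁻¹ = cd⁻¹.
  Bq = s⁻¹.
  Combining: T⁻¹·lm⁻¹·Bq = (kg⁻¹·s²·A) · cd⁻¹ · s⁻¹ = kg⁻¹·s·A·cd⁻¹.
Right side:
  Ω = kg·m²·s⁻³·A⁻².
  Bq = s⁻¹.
  S = kg⁻¹·m⁻²·s³·A².
  lm = cd.
  So lm⁻² = cd⁻².
  T = kg·s⁻²·A⁻¹.
  So T⁻¹ = kg⁻¹·s²·A.
  Gy = m²·s⁻².
  J = kg·m²·s⁻².
  So J⁻¹ = kg⁻¹·m⁻²·s².
  Combining: Ω·Bq·S·kg·lm⁻²·T⁻¹·Gy·J⁻¹ = (kg·m²·s⁻³·A⁻²) · s⁻¹ · (kg⁻¹·m⁻²·s³·A²) · kg · cd⁻² · (kg⁻¹·s²·A) · (m²·s⁻²) · (kg⁻¹·m⁻²·s²) = kg⁻¹·s·A·cd⁻².
Left is kg⁻¹·s·A·cd⁻¹; right is kg⁻¹·s·A·cd⁻² — different.

No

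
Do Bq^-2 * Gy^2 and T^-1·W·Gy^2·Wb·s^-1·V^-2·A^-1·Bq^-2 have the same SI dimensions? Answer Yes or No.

Left side:
  Bq = 1/s = s⁻¹ (activity is decays per second).
  So Bq⁻² = s².
  Gy = J/kg (absorbed dose = energy per mass),
      = m²·s⁻².
  So Gy² = m⁴·s⁻⁴.
  Combining: Bq⁻²·Gy² = s² · (m⁴·s⁻⁴) = m⁴·s⁻².
Right side:
  T = kg·s⁻²·A⁻¹.
  So T⁻¹ = kg⁻¹·s²·A.
  W = kg·m²·s⁻³.
  Gy = m²·s⁻².
  So Gy² = m⁴·s⁻⁴.
  Wb = kg·m²·s⁻²·A⁻¹.
  V = kg·m²·s⁻³·A⁻¹.
  So V⁻² = kg⁻²·m⁻⁴·s⁶·A².
  Bq = s⁻¹.
  So Bq⁻² = s².
  Combining: T⁻¹·W·Gy²·Wb·s⁻¹·V⁻²·A⁻¹·Bq⁻² = (kg⁻¹·s²·A) · (kg·m²·s⁻³) · (m⁴·s⁻⁴) · (kg·m²·s⁻²·A⁻¹) · s⁻¹ · (kg⁻²·m⁻⁴·s⁶·A²) · A⁻¹ · s² = kg⁻¹·m⁴·A.
Left is m⁴·s⁻²; right is kg⁻¹·m⁴·A — different.

No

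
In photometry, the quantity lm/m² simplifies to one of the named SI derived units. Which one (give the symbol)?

lm = cd·sr = cd (luminous flux; sr is dimensionless).
Combining: m⁻²·lm = m⁻² · cd = m⁻²·cd.
m⁻²·cd is the base-SI form of the lux.

lx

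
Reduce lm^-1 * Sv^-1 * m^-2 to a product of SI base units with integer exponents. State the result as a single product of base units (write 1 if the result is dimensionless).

lm = cd·sr = cd (luminous flux; sr is dimensionless).
So lm⁻¹ = cd⁻¹.
Sv = J/kg (equivalent dose = energy per mass),
    = m²·s⁻².
So Sv⁻¹ = m⁻²·s².
Combining: lm⁻¹·Sv⁻¹·m⁻² = cd⁻¹ · (m⁻²·s²) · m⁻² = m⁻⁴·s²·cd⁻¹.

m⁻⁴·s²·cd⁻¹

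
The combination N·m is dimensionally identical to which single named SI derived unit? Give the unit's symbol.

J

N = kg·m/s² = kg·m·s⁻² (force = mass × acceleration).
Combining: N·m = (kg·m·s⁻²) · m = kg·m²·s⁻².
kg·m²·s⁻² is the base-SI form of the joule.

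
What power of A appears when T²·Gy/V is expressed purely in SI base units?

-1

T = kg·s⁻²·A⁻¹.
So T² = kg²·s⁻⁴·A⁻².
Gy = m²·s⁻².
V = kg·m²·s⁻³·A⁻¹.
So V⁻¹ = kg⁻¹·m⁻²·s³·A.
Combining: T²·Gy·V⁻¹ = (kg²·s⁻⁴·A⁻²) · (m²·s⁻²) · (kg⁻¹·m⁻²·s³·A) = kg·s⁻³·A⁻¹.
The exponent of A is -1.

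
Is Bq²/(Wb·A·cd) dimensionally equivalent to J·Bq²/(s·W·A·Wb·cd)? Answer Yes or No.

Yes

Left side:
  Wb = kg·m²·s⁻²·A⁻¹.
  So Wb⁻¹ = kg⁻¹·m⁻²·s²·A.
  Bq = s⁻¹.
  So Bq² = s⁻².
  Combining: Wb⁻¹·A⁻¹·Bq²·cd⁻¹ = (kg⁻¹·m⁻²·s²·A) · A⁻¹ · s⁻² · cd⁻¹ = kg⁻¹·m⁻²·cd⁻¹.
Right side:
  W = J/s (power = energy per time),
      = kg·m²·s⁻³.
  So W⁻¹ = kg⁻¹·m⁻²·s³.
  J = N·m (work = force × distance),
      = kg·m²·s⁻².
  Wb = V·s (flux: a volt is a weber per second),
      = kg·m²·s⁻²·A⁻¹.
  So Wb⁻¹ = kg⁻¹·m⁻²·s²·A.
  Bq = 1/s = s⁻¹ (activity is decays per second).
  So Bq² = s⁻².
  Combining: s⁻¹·W⁻¹·A⁻¹·J·Wb⁻¹·Bq²·cd⁻¹ = s⁻¹ · (kg⁻¹·m⁻²·s³) · A⁻¹ · (kg·m²·s⁻²) · (kg⁻¹·m⁻²·s²·A) · s⁻² · cd⁻¹ = kg⁻¹·m⁻²·cd⁻¹.
Both reduce to kg⁻¹·m⁻²·cd⁻¹.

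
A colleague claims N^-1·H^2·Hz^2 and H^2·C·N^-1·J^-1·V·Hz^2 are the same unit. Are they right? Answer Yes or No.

Left side:
  N = kg·m/s² = kg·m·s⁻² (force = mass × acceleration).
  So N⁻¹ = kg⁻¹·m⁻¹·s².
  H = Wb/A (inductance = flux per current),
      = kg·m²·s⁻²·A⁻².
  So H² = kg²·m⁴·s⁻⁴·A⁻⁴.
  Hz = 1/s = s⁻¹ (frequency is cycles per second).
  So Hz² = s⁻².
  Combining: N⁻¹·H²·Hz² = (kg⁻¹·m⁻¹·s²) · (kg²·m⁴·s⁻⁴·A⁻⁴) · s⁻² = kg·m³·s⁻⁴·A⁻⁴.
Right side:
  H = Wb/A (inductance = flux per current),
      = kg·m²·s⁻²·A⁻².
  So H² = kg²·m⁴·s⁻⁴·A⁻⁴.
  C = A·s = s·A (charge = current × time).
  N = kg·m/s² = kg·m·s⁻² (force = mass × acceleration).
  So N⁻¹ = kg⁻¹·m⁻¹·s².
  J = N·m (work = force × distance),
      = kg·m²·s⁻².
  So J⁻¹ = kg⁻¹·m⁻²·s².
  V = W/A (potential = power per current),
      = kg·m²·s⁻³·A⁻¹.
  Hz = 1/s = s⁻¹ (frequency is cycles per second).
  So Hz² = s⁻².
  Combining: H²·C·N⁻¹·J⁻¹·V·Hz² = (kg²·m⁴·s⁻⁴·A⁻⁴) · (s·A) · (kg⁻¹·m⁻¹·s²) · (kg⁻¹·m⁻²·s²) · (kg·m²·s⁻³·A⁻¹) · s⁻² = kg·m³·s⁻⁴·A⁻⁴.
Both reduce to kg·m³·s⁻⁴·A⁻⁴.

Yes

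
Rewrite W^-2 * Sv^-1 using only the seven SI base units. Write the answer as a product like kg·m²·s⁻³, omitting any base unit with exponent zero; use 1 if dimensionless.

kg⁻²·m⁻⁶·s⁸

W = J/s (power = energy per time),
    = kg·m²·s⁻³.
So W⁻² = kg⁻²·m⁻⁴·s⁶.
Sv = J/kg (equivalent dose = energy per mass),
    = m²·s⁻².
So Sv⁻¹ = m⁻²·s².
Combining: W⁻²·Sv⁻¹ = (kg⁻²·m⁻⁴·s⁶) · (m⁻²·s²) = kg⁻²·m⁻⁶·s⁸.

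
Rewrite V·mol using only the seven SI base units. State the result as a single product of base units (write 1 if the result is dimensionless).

kg·m²·s⁻³·A⁻¹·mol

V = W/A (potential = power per current),
    = kg·m²·s⁻³·A⁻¹.
Combining: V·mol = (kg·m²·s⁻³·A⁻¹) · mol = kg·m²·s⁻³·A⁻¹·mol.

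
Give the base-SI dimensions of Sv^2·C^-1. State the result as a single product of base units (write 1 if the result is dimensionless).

Sv = m²·s⁻².
So Sv² = m⁴·s⁻⁴.
C = s·A.
So C⁻¹ = s⁻¹·A⁻¹.
Combining: Sv²·C⁻¹ = (m⁴·s⁻⁴) · (s⁻¹·A⁻¹) = m⁴·s⁻⁵·A⁻¹.

m⁴·s⁻⁵·A⁻¹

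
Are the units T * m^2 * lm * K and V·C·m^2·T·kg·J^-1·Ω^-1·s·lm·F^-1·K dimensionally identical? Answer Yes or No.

No

Left side:
  T = Wb/m² (flux density = flux per area),
      = kg·s⁻²·A⁻¹.
  lm = cd·sr = cd (luminous flux; sr is dimensionless).
  Combining: T·m²·lm·K = (kg·s⁻²·A⁻¹) · m² · cd · K = kg·m²·s⁻²·A⁻¹·K·cd.
Right side:
  V = W/A (potential = power per current),
      = kg·m²·s⁻³·A⁻¹.
  C = A·s = s·A (charge = current × time).
  T = Wb/m² (flux density = flux per area),
      = kg·s⁻²·A⁻¹.
  J = N·m (work = force × distance),
      = kg·m²·s⁻².
  So J⁻¹ = kg⁻¹·m⁻²·s².
  Ω = V/A (resistance = voltage per current),
      = kg·m²·s⁻³·A⁻².
  So Ω⁻¹ = kg⁻¹·m⁻²·s³·A².
  lm = cd·sr = cd (luminous flux; sr is dimensionless).
  F = C/V (capacitance = charge per voltage),
      = A·s/(kg·m²·s⁻³·A⁻¹) (substituting C and V),
      = kg⁻¹·m⁻²·s⁴·A².
  So F⁻¹ = kg·m²·s⁻⁴·A⁻².
  Combining: V·C·m²·T·kg·J⁻¹·Ω⁻¹·s·lm·F⁻¹·K = (kg·m²·s⁻³·A⁻¹) · (s·A) · m² · (kg·s⁻²·A⁻¹) · kg · (kg⁻¹·m⁻²·s²) · (kg⁻¹·m⁻²·s³·A²) · s · cd · (kg·m²·s⁻⁴·A⁻²) · K = kg²·m²·s⁻²·A⁻¹·K·cd.
Left is kg·m²·s⁻²·A⁻¹·K·cd; right is kg²·m²·s⁻²·A⁻¹·K·cd — different.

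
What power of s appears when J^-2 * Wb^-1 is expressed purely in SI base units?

6

J = kg·m²·s⁻².
So J⁻² = kg⁻²·m⁻⁴·s⁴.
Wb = kg·m²·s⁻²·A⁻¹.
So Wb⁻¹ = kg⁻¹·m⁻²·s²·A.
Combining: J⁻²·Wb⁻¹ = (kg⁻²·m⁻⁴·s⁴) · (kg⁻¹·m⁻²·s²·A) = kg⁻³·m⁻⁶·s⁶·A.
The exponent of s is 6.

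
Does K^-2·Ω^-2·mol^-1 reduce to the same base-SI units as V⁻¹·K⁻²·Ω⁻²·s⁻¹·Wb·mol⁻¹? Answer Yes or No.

Left side:
  Ω = kg·m²·s⁻³·A⁻².
  So Ω⁻² = kg⁻²·m⁻⁴·s⁶·A⁴.
  Combining: K⁻²·Ω⁻²·mol⁻¹ = K⁻² · (kg⁻²·m⁻⁴·s⁶·A⁴) · mol⁻¹ = kg⁻²·m⁻⁴·s⁶·A⁴·K⁻²·mol⁻¹.
Right side:
  V = W/A (potential = power per current),
      = kg·m²·s⁻³·A⁻¹.
  So V⁻¹ = kg⁻¹·m⁻²·s³·A.
  Ω = V/A (resistance = voltage per current),
      = kg·m²·s⁻³·A⁻².
  So Ω⁻² = kg⁻²·m⁻⁴·s⁶·A⁴.
  Wb = V·s (flux: a volt is a weber per second),
      = kg·m²·s⁻²·A⁻¹.
  Combining: V⁻¹·K⁻²·Ω⁻²·s⁻¹·Wb·mol⁻¹ = (kg⁻¹·m⁻²·s³·A) · K⁻² · (kg⁻²·m⁻⁴·s⁶·A⁴) · s⁻¹ · (kg·m²·s⁻²·A⁻¹) · mol⁻¹ = kg⁻²·m⁻⁴·s⁶·A⁴·K⁻²·mol⁻¹.
Both reduce to kg⁻²·m⁻⁴·s⁶·A⁴·K⁻²·mol⁻¹.

Yes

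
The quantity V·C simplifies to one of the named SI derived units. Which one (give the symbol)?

V = W/A (potential = power per current),
    = kg·m²·s⁻³·A⁻¹.
C = A·s = s·A (charge = current × time).
Combining: V·C = (kg·m²·s⁻³·A⁻¹) · (s·A) = kg·m²·s⁻².
kg·m²·s⁻² is the base-SI form of the joule.

J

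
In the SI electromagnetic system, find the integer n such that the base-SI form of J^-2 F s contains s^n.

J = N·m (work = force × distance),
    = kg·m²·s⁻².
So J⁻² = kg⁻²·m⁻⁴·s⁴.
F = C/V (capacitance = charge per voltage),
    = A·s/(kg·m²·s⁻³·A⁻¹) (substituting C and V),
    = kg⁻¹·m⁻²·s⁴·A².
Combining: J⁻²·F·s = (kg⁻²·m⁻⁴·s⁴) · (kg⁻¹·m⁻²·s⁴·A²) · s = kg⁻³·m⁻⁶·s⁹·A².
The exponent of s is 9.

9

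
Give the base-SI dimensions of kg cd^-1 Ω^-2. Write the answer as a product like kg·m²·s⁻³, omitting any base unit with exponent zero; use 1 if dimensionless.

kg⁻¹·m⁻⁴·s⁶·A⁴·cd⁻¹

Ω = kg·m²·s⁻³·A⁻².
So Ω⁻² = kg⁻²·m⁻⁴·s⁶·A⁴.
Combining: kg·cd⁻¹·Ω⁻² = kg · cd⁻¹ · (kg⁻²·m⁻⁴·s⁶·A⁴) = kg⁻¹·m⁻⁴·s⁶·A⁴·cd⁻¹.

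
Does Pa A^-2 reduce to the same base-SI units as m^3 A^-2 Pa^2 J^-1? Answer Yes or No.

Left side:
  Pa = N/m² (pressure = force per area),
      = kg·m⁻¹·s⁻².
  Combining: Pa·A⁻² = (kg·m⁻¹·s⁻²) · A⁻² = kg·m⁻¹·s⁻²·A⁻².
Right side:
  Pa = N/m² (pressure = force per area),
      = kg·m⁻¹·s⁻².
  So Pa² = kg²·m⁻²·s⁻⁴.
  J = N·m (work = force × distance),
      = kg·m²·s⁻².
  So J⁻¹ = kg⁻¹·m⁻²·s².
  Combining: m³·A⁻²·Pa²·J⁻¹ = m³ · A⁻² · (kg²·m⁻²·s⁻⁴) · (kg⁻¹·m⁻²·s²) = kg·m⁻¹·s⁻²·A⁻².
Both reduce to kg·m⁻¹·s⁻²·A⁻².

Yes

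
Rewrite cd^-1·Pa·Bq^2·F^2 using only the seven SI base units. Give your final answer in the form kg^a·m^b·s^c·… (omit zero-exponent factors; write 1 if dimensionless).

Pa = kg·m⁻¹·s⁻².
Bq = s⁻¹.
So Bq² = s⁻².
F = kg⁻¹·m⁻²·s⁴·A².
So F² = kg⁻²·m⁻⁴·s⁸·A⁴.
Combining: cd⁻¹·Pa·Bq²·F² = cd⁻¹ · (kg·m⁻¹·s⁻²) · s⁻² · (kg⁻²·m⁻⁴·s⁸·A⁴) = kg⁻¹·m⁻⁵·s⁴·A⁴·cd⁻¹.

kg⁻¹·m⁻⁵·s⁴·A⁴·cd⁻¹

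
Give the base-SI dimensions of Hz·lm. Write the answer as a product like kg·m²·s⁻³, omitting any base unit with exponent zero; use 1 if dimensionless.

s⁻¹·cd

Hz = 1/s = s⁻¹ (frequency is cycles per second).
lm = cd·sr = cd (luminous flux; sr is dimensionless).
Combining: Hz·lm = s⁻¹ · cd = s⁻¹·cd.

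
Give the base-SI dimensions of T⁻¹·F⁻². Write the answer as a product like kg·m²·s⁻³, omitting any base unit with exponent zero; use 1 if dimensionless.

T = kg·s⁻²·A⁻¹.
So T⁻¹ = kg⁻¹·s²·A.
F = kg⁻¹·m⁻²·s⁴·A².
So F⁻² = kg²·m⁴·s⁻⁸·A⁻⁴.
Combining: T⁻¹·F⁻² = (kg⁻¹·s²·A) · (kg²·m⁴·s⁻⁸·A⁻⁴) = kg·m⁴·s⁻⁶·A⁻³.

kg·m⁴·s⁻⁶·A⁻³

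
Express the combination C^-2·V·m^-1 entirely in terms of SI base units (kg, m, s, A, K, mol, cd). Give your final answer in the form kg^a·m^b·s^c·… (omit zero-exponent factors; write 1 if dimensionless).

C = s·A.
So C⁻² = s⁻²·A⁻².
V = kg·m²·s⁻³·A⁻¹.
Combining: C⁻²·V·m⁻¹ = (s⁻²·A⁻²) · (kg·m²·s⁻³·A⁻¹) · m⁻¹ = kg·m·s⁻⁵·A⁻³.

kg·m·s⁻⁵·A⁻³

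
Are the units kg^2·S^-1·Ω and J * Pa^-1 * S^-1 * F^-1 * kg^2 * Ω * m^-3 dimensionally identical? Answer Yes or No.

No

Left side:
  S = kg⁻¹·m⁻²·s³·A².
  So S⁻¹ = kg·m²·s⁻³·A⁻².
  Ω = kg·m²·s⁻³·A⁻².
  Combining: kg²·S⁻¹·Ω = kg² · (kg·m²·s⁻³·A⁻²) · (kg·m²·s⁻³·A⁻²) = kg⁴·m⁴·s⁻⁶·A⁻⁴.
Right side:
  J = N·m (work = force × distance),
      = kg·m²·s⁻².
  Pa = N/m² (pressure = force per area),
      = kg·m⁻¹·s⁻².
  So Pa⁻¹ = kg⁻¹·m·s².
  S = 1/Ω (conductance is reciprocal resistance),
      = kg⁻¹·m⁻²·s³·A².
  So S⁻¹ = kg·m²·s⁻³·A⁻².
  F = C/V (capacitance = charge per voltage),
      = A·s/(kg·m²·s⁻³·A⁻¹) (substituting C and V),
      = kg⁻¹·m⁻²·s⁴·A².
  So F⁻¹ = kg·m²·s⁻⁴·A⁻².
  Ω = V/A (resistance = voltage per current),
      = kg·m²·s⁻³·A⁻².
  Combining: J·Pa⁻¹·S⁻¹·F⁻¹·kg²·Ω·m⁻³ = (kg·m²·s⁻²) · (kg⁻¹·m·s²) · (kg·m²·s⁻³·A⁻²) · (kg·m²·s⁻⁴·A⁻²) · kg² · (kg·m²·s⁻³·A⁻²) · m⁻³ = kg⁵·m⁶·s⁻¹⁰·A⁻⁶.
Left is kg⁴·m⁴·s⁻⁶·A⁻⁴; right is kg⁵·m⁶·s⁻¹⁰·A⁻⁶ — different.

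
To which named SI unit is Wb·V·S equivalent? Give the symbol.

J

Wb = V·s (flux: a volt is a weber per second),
    = kg·m²·s⁻²·A⁻¹.
V = W/A (potential = power per current),
    = kg·m²·s⁻³·A⁻¹.
S = 1/Ω (conductance is reciprocal resistance),
    = kg⁻¹·m⁻²·s³·A².
Combining: Wb·V·S = (kg·m²·s⁻²·A⁻¹) · (kg·m²·s⁻³·A⁻¹) · (kg⁻¹·m⁻²·s³·A²) = kg·m²·s⁻².
kg·m²·s⁻² is the base-SI form of the joule.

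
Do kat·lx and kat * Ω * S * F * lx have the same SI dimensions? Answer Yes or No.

Left side:
  kat = s⁻¹·mol.
  lx = m⁻²·cd.
  Combining: kat·lx = (s⁻¹·mol) · (m⁻²·cd) = m⁻²·s⁻¹·mol·cd.
Right side:
  kat = s⁻¹·mol.
  Ω = kg·m²·s⁻³·A⁻².
  S = kg⁻¹·m⁻²·s³·A².
  F = kg⁻¹·m⁻²·s⁴·A².
  lx = m⁻²·cd.
  Combining: kat·Ω·S·F·lx = (s⁻¹·mol) · (kg·m²·s⁻³·A⁻²) · (kg⁻¹·m⁻²·s³·A²) · (kg⁻¹·m⁻²·s⁴·A²) · (m⁻²·cd) = kg⁻¹·m⁻⁴·s³·A²·mol·cd.
Left is m⁻²·s⁻¹·mol·cd; right is kg⁻¹·m⁻⁴·s³·A²·mol·cd — different.

No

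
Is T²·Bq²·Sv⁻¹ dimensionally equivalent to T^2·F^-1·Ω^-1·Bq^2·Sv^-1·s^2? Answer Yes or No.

Left side:
  T = Wb/m² (flux density = flux per area),
      = kg·s⁻²·A⁻¹.
  So T² = kg²·s⁻⁴·A⁻².
  Bq = 1/s = s⁻¹ (activity is decays per second).
  So Bq² = s⁻².
  Sv = J/kg (equivalent dose = energy per mass),
      = m²·s⁻².
  So Sv⁻¹ = m⁻²·s².
  Combining: T²·Bq²·Sv⁻¹ = (kg²·s⁻⁴·A⁻²) · s⁻² · (m⁻²·s²) = kg²·m⁻²·s⁻⁴·A⁻².
Right side:
  T = Wb/m² (flux density = flux per area),
      = kg·s⁻²·A⁻¹.
  So T² = kg²·s⁻⁴·A⁻².
  F = C/V (capacitance = charge per voltage),
      = A·s/(kg·m²·s⁻³·A⁻¹) (substituting C and V),
      = kg⁻¹·m⁻²·s⁴·A².
  So F⁻¹ = kg·m²·s⁻⁴·A⁻².
  Ω = V/A (resistance = voltage per current),
      = kg·m²·s⁻³·A⁻².
  So Ω⁻¹ = kg⁻¹·m⁻²·s³·A².
  Bq = 1/s = s⁻¹ (activity is decays per second).
  So Bq² = s⁻².
  Sv = J/kg (equivalent dose = energy per mass),
      = m²·s⁻².
  So Sv⁻¹ = m⁻²·s².
  Combining: T²·F⁻¹·Ω⁻¹·Bq²·Sv⁻¹·s² = (kg²·s⁻⁴·A⁻²) · (kg·m²·s⁻⁴·A⁻²) · (kg⁻¹·m⁻²·s³·A²) · s⁻² · (m⁻²·s²) · s² = kg²·m⁻²·s⁻³·A⁻².
Left is kg²·m⁻²·s⁻⁴·A⁻²; right is kg²·m⁻²·s⁻³·A⁻² — different.

No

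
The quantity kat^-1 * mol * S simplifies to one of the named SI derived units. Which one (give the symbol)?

kat = mol/s = s⁻¹·mol (catalytic activity).
So kat⁻¹ = s·mol⁻¹.
S = 1/Ω (conductance is reciprocal resistance),
    = kg⁻¹·m⁻²·s³·A².
Combining: kat⁻¹·mol·S = (s·mol⁻¹) · mol · (kg⁻¹·m⁻²·s³·A²) = kg⁻¹·m⁻²·s⁴·A².
kg⁻¹·m⁻²·s⁴·A² is the base-SI form of the farad.

F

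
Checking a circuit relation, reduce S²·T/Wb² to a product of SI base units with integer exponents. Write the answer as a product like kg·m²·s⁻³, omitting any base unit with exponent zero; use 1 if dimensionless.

kg⁻³·m⁻⁸·s⁸·A⁵

Wb = kg·m²·s⁻²·A⁻¹.
So Wb⁻² = kg⁻²·m⁻⁴·s⁴·A².
S = kg⁻¹·m⁻²·s³·A².
So S² = kg⁻²·m⁻⁴·s⁶·A⁴.
T = kg·s⁻²·A⁻¹.
Combining: Wb⁻²·S²·T = (kg⁻²·m⁻⁴·s⁴·A²) · (kg⁻²·m⁻⁴·s⁶·A⁴) · (kg·s⁻²·A⁻¹) = kg⁻³·m⁻⁸·s⁸·A⁵.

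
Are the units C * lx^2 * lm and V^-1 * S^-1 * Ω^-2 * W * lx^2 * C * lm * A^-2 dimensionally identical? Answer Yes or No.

No

Left side:
  C = s·A.
  lx = m⁻²·cd.
  So lx² = m⁻⁴·cd².
  lm = cd.
  Combining: C·lx²·lm = (s·A) · (m⁻⁴·cd²) · cd = m⁻⁴·s·A·cd³.
Right side:
  V = kg·m²·s⁻³·A⁻¹.
  So V⁻¹ = kg⁻¹·m⁻²·s³·A.
  S = kg⁻¹·m⁻²·s³·A².
  So S⁻¹ = kg·m²·s⁻³·A⁻².
  Ω = kg·m²·s⁻³·A⁻².
  So Ω⁻² = kg⁻²·m⁻⁴·s⁶·A⁴.
  W = kg·m²·s⁻³.
  lx = m⁻²·cd.
  So lx² = m⁻⁴·cd².
  C = s·A.
  lm = cd.
  Combining: V⁻¹·S⁻¹·Ω⁻²·W·lx²·C·lm·A⁻² = (kg⁻¹·m⁻²·s³·A) · (kg·m²·s⁻³·A⁻²) · (kg⁻²·m⁻⁴·s⁶·A⁴) · (kg·m²·s⁻³) · (m⁻⁴·cd²) · (s·A) · cd · A⁻² = kg⁻¹·m⁻⁶·s⁴·A²·cd³.
Left is m⁻⁴·s·A·cd³; right is kg⁻¹·m⁻⁶·s⁴·A²·cd³ — different.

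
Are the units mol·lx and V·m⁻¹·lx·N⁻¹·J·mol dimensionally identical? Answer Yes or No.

Left side:
  lx = m⁻²·cd.
  Combining: mol·lx = mol · (m⁻²·cd) = m⁻²·mol·cd.
Right side:
  V = kg·m²·s⁻³·A⁻¹.
  lx = m⁻²·cd.
  N = kg·m·s⁻².
  So N⁻¹ = kg⁻¹·m⁻¹·s².
  J = kg·m²·s⁻².
  Combining: V·m⁻¹·lx·N⁻¹·J·mol = (kg·m²·s⁻³·A⁻¹) · m⁻¹ · (m⁻²·cd) · (kg⁻¹·m⁻¹·s²) · (kg·m²·s⁻²) · mol = kg·s⁻³·A⁻¹·mol·cd.
Left is m⁻²·mol·cd; right is kg·s⁻³·A⁻¹·mol·cd — different.

No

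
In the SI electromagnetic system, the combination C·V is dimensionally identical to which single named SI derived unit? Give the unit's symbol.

J

C = s·A.
V = kg·m²·s⁻³·A⁻¹.
Combining: C·V = (s·A) · (kg·m²·s⁻³·A⁻¹) = kg·m²·s⁻².
kg·m²·s⁻² is the base-SI form of the joule.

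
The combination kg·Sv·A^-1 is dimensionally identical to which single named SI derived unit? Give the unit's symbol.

Wb

Sv = J/kg (equivalent dose = energy per mass),
    = m²·s⁻².
Combining: kg·Sv·A⁻¹ = kg · (m²·s⁻²) · A⁻¹ = kg·m²·s⁻²·A⁻¹.
kg·m²·s⁻²·A⁻¹ is the base-SI form of the weber.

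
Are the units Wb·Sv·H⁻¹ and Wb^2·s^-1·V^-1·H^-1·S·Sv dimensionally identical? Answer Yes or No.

Left side:
  Wb = V·s (flux: a volt is a weber per second),
      = kg·m²·s⁻²·A⁻¹.
  Sv = J/kg (equivalent dose = energy per mass),
      = m²·s⁻².
  H = Wb/A (inductance = flux per current),
      = kg·m²·s⁻²·A⁻².
  So H⁻¹ = kg⁻¹·m⁻²·s²·A².
  Combining: Wb·Sv·H⁻¹ = (kg·m²·s⁻²·A⁻¹) · (m²·s⁻²) · (kg⁻¹·m⁻²·s²·A²) = m²·s⁻²·A.
Right side:
  Wb = V·s (flux: a volt is a weber per second),
      = kg·m²·s⁻²·A⁻¹.
  So Wb² = kg²·m⁴·s⁻⁴·A⁻².
  V = W/A (potential = power per current),
      = kg·m²·s⁻³·A⁻¹.
  So V⁻¹ = kg⁻¹·m⁻²·s³·A.
  H = Wb/A (inductance = flux per current),
      = kg·m²·s⁻²·A⁻².
  So H⁻¹ = kg⁻¹·m⁻²·s²·A².
  S = 1/Ω (conductance is reciprocal resistance),
      = kg⁻¹·m⁻²·s³·A².
  Sv = J/kg (equivalent dose = energy per mass),
      = m²·s⁻².
  Combining: Wb²·s⁻¹·V⁻¹·H⁻¹·S·Sv = (kg²·m⁴·s⁻⁴·A⁻²) · s⁻¹ · (kg⁻¹·m⁻²·s³·A) · (kg⁻¹·m⁻²·s²·A²) · (kg⁻¹·m⁻²·s³·A²) · (m²·s⁻²) = kg⁻¹·s·A³.
Left is m²·s⁻²·A; right is kg⁻¹·s·A³ — different.

No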